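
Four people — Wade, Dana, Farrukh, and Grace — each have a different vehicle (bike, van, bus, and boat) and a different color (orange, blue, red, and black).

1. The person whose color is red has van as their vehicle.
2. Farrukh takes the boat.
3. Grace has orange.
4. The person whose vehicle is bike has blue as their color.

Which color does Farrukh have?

black

With clues 1–2, red is impossible for Farrukh's color.
With clues 1–3, orange is impossible for Farrukh's color.
With clues 1–4, blue is impossible for Farrukh's color.
That leaves black.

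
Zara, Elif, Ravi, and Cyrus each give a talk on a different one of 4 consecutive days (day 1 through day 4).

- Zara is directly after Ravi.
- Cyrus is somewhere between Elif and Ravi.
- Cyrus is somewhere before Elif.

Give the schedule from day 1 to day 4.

From clue 1: Zara is in {2,3,4}.
From clues 1–2: Zara is in {2,4}.
From clues 1–3: Ravi → day 1, Zara → day 2, Cyrus → day 3, Elif → day 4.

Ravi, Zara, Cyrus, Elif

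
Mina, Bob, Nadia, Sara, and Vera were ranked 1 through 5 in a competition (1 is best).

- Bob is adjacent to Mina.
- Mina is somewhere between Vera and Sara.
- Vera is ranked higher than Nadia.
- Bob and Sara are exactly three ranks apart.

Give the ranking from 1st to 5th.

Vera, Bob, Mina, Nadia, Sara

From clues 1–2: Mina is in {2,3,4}.
From clues 1–3: Vera is in {1,4}.
From clues 1–4: Vera → rank 1, Bob → rank 2, Mina → rank 3, Nadia → rank 4, Sara → rank 5.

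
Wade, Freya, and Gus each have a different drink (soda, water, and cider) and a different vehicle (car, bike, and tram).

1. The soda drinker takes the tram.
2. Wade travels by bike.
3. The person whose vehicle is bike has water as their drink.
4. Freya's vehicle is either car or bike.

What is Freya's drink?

With clues 1–3, water is impossible for Freya's drink.
With clues 1–4, soda is impossible for Freya's drink.
That leaves cider.

cider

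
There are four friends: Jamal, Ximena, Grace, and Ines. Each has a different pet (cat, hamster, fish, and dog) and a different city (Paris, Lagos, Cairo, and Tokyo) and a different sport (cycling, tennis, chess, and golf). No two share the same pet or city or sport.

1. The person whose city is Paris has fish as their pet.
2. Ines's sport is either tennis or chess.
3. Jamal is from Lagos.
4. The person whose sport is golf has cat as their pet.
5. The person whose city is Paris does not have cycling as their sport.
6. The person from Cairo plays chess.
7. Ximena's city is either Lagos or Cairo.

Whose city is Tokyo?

With clues 1–3, Jamal is impossible for the one with city Tokyo.
With clues 1–6, Ines is impossible for the one with city Tokyo.
With clues 1–7, Ximena is impossible for the one with city Tokyo.
That leaves Grace.

Grace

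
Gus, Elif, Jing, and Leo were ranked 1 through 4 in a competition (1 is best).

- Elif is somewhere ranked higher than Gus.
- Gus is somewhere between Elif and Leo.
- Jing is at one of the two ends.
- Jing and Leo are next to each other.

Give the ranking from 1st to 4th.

Elif, Gus, Leo, Jing

From clue 1: Gus is in {2,3,4}.
From clues 1–2: Gus is in {2,3}.
From clues 1–4: Elif → rank 1, Gus → rank 2, Leo → rank 3, Jing → rank 4.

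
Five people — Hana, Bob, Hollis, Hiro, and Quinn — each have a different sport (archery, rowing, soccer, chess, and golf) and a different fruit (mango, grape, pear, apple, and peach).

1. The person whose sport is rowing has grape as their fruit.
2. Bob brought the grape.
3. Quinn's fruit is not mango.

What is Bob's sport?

rowing

With clues 1–2, archery, chess, golf, and soccer are impossible for Bob's sport.
That leaves rowing.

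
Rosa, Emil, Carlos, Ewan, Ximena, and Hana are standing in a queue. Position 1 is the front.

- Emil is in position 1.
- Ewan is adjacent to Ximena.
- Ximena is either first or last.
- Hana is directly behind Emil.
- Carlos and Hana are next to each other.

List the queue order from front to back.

Emil, Hana, Carlos, Rosa, Ewan, Ximena

From clue 1: Emil → position 1.
From clues 1–2: Rosa is in {2,3,4,5,6}.
From clues 1–3: Ewan → position 5, Ximena → position 6.
From clues 1–4: Hana → position 2.
From clues 1–5: Carlos → position 3, Rosa → position 4.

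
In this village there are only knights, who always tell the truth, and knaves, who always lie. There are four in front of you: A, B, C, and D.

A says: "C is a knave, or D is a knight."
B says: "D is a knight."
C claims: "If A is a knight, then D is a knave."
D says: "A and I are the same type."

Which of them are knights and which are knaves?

A: knight, B: knight, C: knave, D: knight

Consider A. Suppose A is a knave.
Then whichever role D has, D's statement has the wrong truth value — contradiction.
So A is a knight.
Consider B. Suppose B is a knave.
Then no assignment of the remaining roles makes every statement match its speaker's type — contradiction.
So B is a knight.
Consider C. Suppose C is a knight.
Then no assignment of the remaining roles makes every statement match its speaker's type — contradiction.
So C is a knave.
Consider D. Suppose D is a knave.
Then B's statement comes out false, contradicting B being a knight.
So D is a knight.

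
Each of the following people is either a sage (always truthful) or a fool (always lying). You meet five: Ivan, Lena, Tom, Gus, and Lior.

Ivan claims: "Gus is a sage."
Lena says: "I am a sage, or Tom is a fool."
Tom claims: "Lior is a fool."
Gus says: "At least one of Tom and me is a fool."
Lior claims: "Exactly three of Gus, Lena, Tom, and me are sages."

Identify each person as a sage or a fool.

Ivan: sage, Lena: sage, Tom: fool, Gus: sage, Lior: sage

Consider Ivan. Suppose Ivan is a fool.
Then no assignment of the remaining roles makes every statement match its speaker's type — contradiction.
So Ivan is a sage.
Consider Lena. Suppose Lena is a fool.
Then no assignment of the remaining roles makes every statement match its speaker's type — contradiction.
So Lena is a sage.
Consider Tom. Suppose Tom is a sage.
Then whichever role Gus has, Gus's statement has the wrong truth value — contradiction.
So Tom is a fool.
With that fixed, Gus's statement is true, so Gus is a sage.
Consider Lior. Suppose Lior is a fool.
Then Tom's statement comes out true, contradicting Tom being a fool.
So Lior is a sage.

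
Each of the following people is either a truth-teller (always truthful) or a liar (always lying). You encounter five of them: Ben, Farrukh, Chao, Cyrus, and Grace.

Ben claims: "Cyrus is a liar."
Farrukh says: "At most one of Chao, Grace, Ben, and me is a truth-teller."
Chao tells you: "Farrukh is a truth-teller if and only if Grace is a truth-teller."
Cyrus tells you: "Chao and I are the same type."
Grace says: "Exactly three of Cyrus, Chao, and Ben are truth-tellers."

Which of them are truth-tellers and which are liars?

Ben: truth-teller, Farrukh: liar, Chao: truth-teller, Cyrus: liar, Grace: liar

Consider Ben. Suppose Ben is a liar.
Then no assignment of the remaining roles makes every statement match its speaker's type — contradiction.
So Ben is a truth-teller.
Consider Farrukh. Suppose Farrukh is a truth-teller.
Then Farrukh's own statement would have to be true, but it can't be — contradiction.
So Farrukh is a liar.
Consider Chao. Suppose Chao is a liar.
Then whichever role Cyrus has, Cyrus's statement has the wrong truth value — contradiction.
So Chao is a truth-teller.
Consider Cyrus. Suppose Cyrus is a truth-teller.
Then Ben's statement comes out false, contradicting Ben being a truth-teller.
So Cyrus is a liar.
With that fixed, Grace's statement is false, so Grace is a liar.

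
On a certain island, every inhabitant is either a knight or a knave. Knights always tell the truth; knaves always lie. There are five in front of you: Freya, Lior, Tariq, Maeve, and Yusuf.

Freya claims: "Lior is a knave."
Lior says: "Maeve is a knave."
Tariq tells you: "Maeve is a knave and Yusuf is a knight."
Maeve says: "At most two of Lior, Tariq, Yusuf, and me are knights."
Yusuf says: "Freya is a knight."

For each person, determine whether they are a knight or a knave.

Freya: knight, Lior: knave, Tariq: knave, Maeve: knight, Yusuf: knight

Consider Freya. Suppose Freya is a knave.
Then no assignment of the remaining roles makes every statement match its speaker's type — contradiction.
So Freya is a knight.
With that fixed, Yusuf's statement is true, so Yusuf is a knight.
Consider Lior. Suppose Lior is a knight.
Then Freya's statement comes out false, contradicting Freya being a knight.
So Lior is a knave.
Consider Tariq. Suppose Tariq is a knight.
Then whichever role Maeve has, Maeve's statement has the wrong truth value — contradiction.
So Tariq is a knave.
With that fixed, Maeve's statement is true, so Maeve is a knight.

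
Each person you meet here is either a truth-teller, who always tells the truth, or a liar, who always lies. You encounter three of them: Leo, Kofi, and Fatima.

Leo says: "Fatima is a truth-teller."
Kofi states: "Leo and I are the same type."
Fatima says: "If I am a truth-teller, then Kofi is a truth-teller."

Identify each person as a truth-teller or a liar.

Leo: truth-teller, Kofi: truth-teller, Fatima: truth-teller

Consider Leo. Suppose Leo is a liar.
Then whichever role Kofi has, Kofi's statement has the wrong truth value — contradiction.
So Leo is a truth-teller.
Consider Kofi. Suppose Kofi is a liar.
Then whichever role Fatima has, Fatima's statement has the wrong truth value — contradiction.
So Kofi is a truth-teller.
With that fixed, Fatima's statement is true, so Fatima is a truth-teller.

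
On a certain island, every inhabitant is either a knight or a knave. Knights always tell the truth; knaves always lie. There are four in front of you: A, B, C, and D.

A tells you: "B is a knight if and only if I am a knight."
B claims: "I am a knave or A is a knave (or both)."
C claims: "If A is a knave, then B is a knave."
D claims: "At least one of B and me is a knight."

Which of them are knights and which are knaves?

A: knave, B: knight, C: knave, D: knight

Consider A. Suppose A is a knight.
Then whichever role B has, B's statement has the wrong truth value — contradiction.
So A is a knave.
With that fixed, B's statement is true, so B is a knight.
With that fixed, C's statement is false, so C is a knave.
With that fixed, D's statement is true, so D is a knight.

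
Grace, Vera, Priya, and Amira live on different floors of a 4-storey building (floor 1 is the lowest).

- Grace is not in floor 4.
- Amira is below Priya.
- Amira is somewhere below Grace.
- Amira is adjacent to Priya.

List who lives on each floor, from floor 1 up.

Amira, Priya, Grace, Vera

From clue 1: Grace is in {1,2,3}.
From clues 1–3: Grace is in {2,3}.
From clues 1–4: Amira → floor 1, Priya → floor 2, Grace → floor 3, Vera → floor 4.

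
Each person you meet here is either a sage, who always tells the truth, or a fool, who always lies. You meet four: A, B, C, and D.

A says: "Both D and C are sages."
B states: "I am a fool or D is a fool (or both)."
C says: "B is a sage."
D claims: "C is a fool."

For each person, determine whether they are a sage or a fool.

Consider A. Suppose A is a sage.
Then no assignment of the remaining roles makes every statement match its speaker's type — contradiction.
So A is a fool.
Consider B. Suppose B is a fool.
Then B's own statement would have to be false, but it can't be — contradiction.
So B is a sage.
With that fixed, C's statement is true, so C is a sage.
With that fixed, D's statement is false, so D is a fool.

A: fool, B: sage, C: sage, D: fool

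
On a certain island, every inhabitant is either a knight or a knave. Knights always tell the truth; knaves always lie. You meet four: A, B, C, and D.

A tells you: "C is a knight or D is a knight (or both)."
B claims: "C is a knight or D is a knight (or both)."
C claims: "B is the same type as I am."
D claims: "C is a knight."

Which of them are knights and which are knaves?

A: knight, B: knight, C: knight, D: knight

Consider A. Suppose A is a knave.
Then no assignment of the remaining roles makes every statement match its speaker's type — contradiction.
So A is a knight.
Consider B. Suppose B is a knave.
Then whichever role C has, C's statement has the wrong truth value — contradiction.
So B is a knight.
Consider C. Suppose C is a knave.
Then no assignment of the remaining roles makes every statement match its speaker's type — contradiction.
So C is a knight.
With that fixed, D's statement is true, so D is a knight.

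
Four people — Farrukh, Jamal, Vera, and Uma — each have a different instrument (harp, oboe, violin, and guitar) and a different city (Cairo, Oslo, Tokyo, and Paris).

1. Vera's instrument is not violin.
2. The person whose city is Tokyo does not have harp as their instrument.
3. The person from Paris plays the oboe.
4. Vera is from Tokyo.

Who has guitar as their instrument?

With clues 1–4, Farrukh, Jamal, and Uma are impossible for the one with instrument guitar.
That leaves Vera.

Vera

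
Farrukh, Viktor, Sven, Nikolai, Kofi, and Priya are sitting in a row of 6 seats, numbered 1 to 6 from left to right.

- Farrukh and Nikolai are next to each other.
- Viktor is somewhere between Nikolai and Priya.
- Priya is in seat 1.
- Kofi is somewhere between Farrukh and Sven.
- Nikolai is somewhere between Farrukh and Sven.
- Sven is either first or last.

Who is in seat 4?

Nikolai

With clues 1–3, Priya is ruled out for seat 4.
With clues 1–4, Sven is ruled out for seat 4.
With clues 1–5, Farrukh is ruled out for seat 4.
With clues 1–6, Kofi and Viktor are ruled out for seat 4.
So seat 4 is Nikolai.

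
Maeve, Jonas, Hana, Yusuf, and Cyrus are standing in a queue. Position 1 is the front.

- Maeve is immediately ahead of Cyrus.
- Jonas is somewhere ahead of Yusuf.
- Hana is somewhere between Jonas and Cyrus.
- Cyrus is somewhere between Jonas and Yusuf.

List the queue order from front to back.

Jonas, Hana, Maeve, Cyrus, Yusuf

From clue 1: Maeve is in {1,2,3,4}.
From clues 1–3: Jonas is in {1,4}.
From clues 1–4: Jonas → position 1, Hana → position 2, Maeve → position 3, Cyrus → position 4, Yusuf → position 5.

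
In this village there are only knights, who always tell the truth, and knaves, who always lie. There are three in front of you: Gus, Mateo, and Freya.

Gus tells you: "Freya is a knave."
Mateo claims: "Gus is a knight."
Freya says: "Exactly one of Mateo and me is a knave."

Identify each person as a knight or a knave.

Gus: knave, Mateo: knave, Freya: knight

Consider Gus. Suppose Gus is a knight.
Then no assignment of the remaining roles makes every statement match its speaker's type — contradiction.
So Gus is a knave.
With that fixed, Mateo's statement is false, so Mateo is a knave.
Consider Freya. Suppose Freya is a knave.
Then Gus's statement comes out true, contradicting Gus being a knave.
So Freya is a knight.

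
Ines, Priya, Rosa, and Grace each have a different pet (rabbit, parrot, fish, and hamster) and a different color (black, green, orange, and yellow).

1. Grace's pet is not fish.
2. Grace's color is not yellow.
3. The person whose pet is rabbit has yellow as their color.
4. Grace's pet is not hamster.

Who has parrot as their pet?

With clues 1–4, Ines, Priya, and Rosa are impossible for the one with pet parrot.
That leaves Grace.

Grace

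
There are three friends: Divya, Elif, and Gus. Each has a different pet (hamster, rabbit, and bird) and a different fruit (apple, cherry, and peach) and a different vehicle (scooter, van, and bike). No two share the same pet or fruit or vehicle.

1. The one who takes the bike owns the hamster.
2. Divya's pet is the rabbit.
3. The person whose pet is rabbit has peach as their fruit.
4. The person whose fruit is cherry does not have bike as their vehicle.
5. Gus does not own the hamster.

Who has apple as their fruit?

Elif

With clues 1–3, Divya is impossible for the one with fruit apple.
With clues 1–5, Gus is impossible for the one with fruit apple.
That leaves Elif.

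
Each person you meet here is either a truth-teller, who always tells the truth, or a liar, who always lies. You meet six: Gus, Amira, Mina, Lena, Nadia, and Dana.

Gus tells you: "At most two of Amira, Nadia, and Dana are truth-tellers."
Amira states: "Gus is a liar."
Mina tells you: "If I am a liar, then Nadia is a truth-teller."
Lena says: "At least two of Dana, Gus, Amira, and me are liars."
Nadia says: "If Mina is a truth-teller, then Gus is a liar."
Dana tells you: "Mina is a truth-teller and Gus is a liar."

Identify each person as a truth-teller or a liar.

Consider Gus. Suppose Gus is a liar.
Then no assignment of the remaining roles makes every statement match its speaker's type — contradiction.
So Gus is a truth-teller.
With that fixed, Amira's statement is false, so Amira is a liar.
With that fixed, Dana's statement is false, so Dana is a liar.
With that fixed, Lena's statement is true, so Lena is a truth-teller.
Consider Mina. Suppose Mina is a liar.
Then no assignment of the remaining roles makes every statement match its speaker's type — contradiction.
So Mina is a truth-teller.
With that fixed, Nadia's statement is false, so Nadia is a liar.

Gus: truth-teller, Amira: liar, Mina: truth-teller, Lena: truth-teller, Nadia: liar, Dana: liar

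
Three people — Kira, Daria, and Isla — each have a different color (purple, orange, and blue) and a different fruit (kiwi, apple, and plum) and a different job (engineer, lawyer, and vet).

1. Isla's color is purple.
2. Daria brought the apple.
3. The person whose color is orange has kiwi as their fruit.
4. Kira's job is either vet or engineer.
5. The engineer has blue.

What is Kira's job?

vet

With clues 1–4, lawyer is impossible for Kira's job.
With clues 1–5, engineer is impossible for Kira's job.
That leaves vet.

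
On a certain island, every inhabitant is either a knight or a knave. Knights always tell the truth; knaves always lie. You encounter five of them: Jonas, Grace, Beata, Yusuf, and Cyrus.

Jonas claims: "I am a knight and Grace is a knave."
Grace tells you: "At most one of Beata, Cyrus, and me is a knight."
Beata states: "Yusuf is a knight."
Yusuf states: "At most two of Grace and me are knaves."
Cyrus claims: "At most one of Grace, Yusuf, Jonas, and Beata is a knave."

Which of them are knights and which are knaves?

Jonas: knight, Grace: knave, Beata: knight, Yusuf: knight, Cyrus: knight

Regardless of anyone's role, Yusuf's statement is true, so Yusuf is a knight.
With that fixed, Beata's statement is true, so Beata is a knight.
Consider Jonas. Suppose Jonas is a knave.
Then no assignment of the remaining roles makes every statement match its speaker's type — contradiction.
So Jonas is a knight.
With that fixed, Cyrus's statement is true, so Cyrus is a knight.
With that fixed, Grace's statement is false, so Grace is a knave.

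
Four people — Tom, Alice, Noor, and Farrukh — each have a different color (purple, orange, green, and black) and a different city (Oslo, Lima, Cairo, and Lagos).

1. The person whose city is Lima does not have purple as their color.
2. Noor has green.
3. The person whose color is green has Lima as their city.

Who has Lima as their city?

Noor

With clues 1–3, Alice, Farrukh, and Tom are impossible for the one with city Lima.
That leaves Noor.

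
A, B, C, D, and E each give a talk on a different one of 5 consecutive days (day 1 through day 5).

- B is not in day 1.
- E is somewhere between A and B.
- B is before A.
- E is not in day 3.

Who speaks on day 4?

E

With clues 1–3, B is ruled out for day 4.
With clues 1–4, A, C, and D are ruled out for day 4.
So day 4 is E.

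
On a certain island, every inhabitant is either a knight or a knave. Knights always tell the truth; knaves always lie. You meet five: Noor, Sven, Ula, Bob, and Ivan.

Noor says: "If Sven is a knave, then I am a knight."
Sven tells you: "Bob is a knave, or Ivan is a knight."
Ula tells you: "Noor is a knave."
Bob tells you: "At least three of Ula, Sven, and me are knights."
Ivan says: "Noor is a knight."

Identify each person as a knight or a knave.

Noor: knight, Sven: knight, Ula: knave, Bob: knave, Ivan: knight

Consider Noor. Suppose Noor is a knave.
Then no assignment of the remaining roles makes every statement match its speaker's type — contradiction.
So Noor is a knight.
With that fixed, Ula's statement is false, so Ula is a knave.
With that fixed, Bob's statement is false, so Bob is a knave.
With that fixed, Ivan's statement is true, so Ivan is a knight.
With that fixed, Sven's statement is true, so Sven is a knight.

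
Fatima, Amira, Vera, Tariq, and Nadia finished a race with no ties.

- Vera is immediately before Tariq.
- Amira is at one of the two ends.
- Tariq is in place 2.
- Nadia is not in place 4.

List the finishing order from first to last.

Vera, Tariq, Nadia, Fatima, Amira

From clue 1: Vera is in {1,2,3,4}.
From clues 1–2: Amira is in {1,5}.
From clues 1–3: Vera → place 1, Tariq → place 2, Amira → place 5.
From clues 1–4: Nadia → place 3, Fatima → place 4.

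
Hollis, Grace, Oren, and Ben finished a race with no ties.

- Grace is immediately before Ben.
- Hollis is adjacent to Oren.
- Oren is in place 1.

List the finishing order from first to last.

Oren, Hollis, Grace, Ben

From clue 1: Grace is in {1,2,3}.
From clues 1–2: Grace is in {1,3}.
From clues 1–3: Oren → place 1, Hollis → place 2, Grace → place 3, Ben → place 4.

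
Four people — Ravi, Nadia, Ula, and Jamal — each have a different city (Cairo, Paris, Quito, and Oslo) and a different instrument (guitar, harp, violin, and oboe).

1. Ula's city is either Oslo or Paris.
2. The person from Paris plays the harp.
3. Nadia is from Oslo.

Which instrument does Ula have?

With clues 1–3, guitar, oboe, and violin are impossible for Ula's instrument.
That leaves harp.

harp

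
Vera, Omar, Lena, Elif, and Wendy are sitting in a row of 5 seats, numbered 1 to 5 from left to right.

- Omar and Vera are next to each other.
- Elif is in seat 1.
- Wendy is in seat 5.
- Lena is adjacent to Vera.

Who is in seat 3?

With clues 1–2, Elif is ruled out for seat 3.
With clues 1–3, Lena and Wendy are ruled out for seat 3.
With clues 1–4, Omar is ruled out for seat 3.
So seat 3 is Vera.

Vera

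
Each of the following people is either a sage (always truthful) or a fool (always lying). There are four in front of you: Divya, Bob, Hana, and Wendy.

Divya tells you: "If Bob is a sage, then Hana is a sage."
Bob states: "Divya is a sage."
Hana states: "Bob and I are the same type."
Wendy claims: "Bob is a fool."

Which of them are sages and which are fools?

Divya: sage, Bob: sage, Hana: sage, Wendy: fool

Consider Divya. Suppose Divya is a fool.
Then no assignment of the remaining roles makes every statement match its speaker's type — contradiction.
So Divya is a sage.
With that fixed, Bob's statement is true, so Bob is a sage.
With that fixed, Wendy's statement is false, so Wendy is a fool.
Consider Hana. Suppose Hana is a fool.
Then Divya's statement comes out false, contradicting Divya being a sage.
So Hana is a sage.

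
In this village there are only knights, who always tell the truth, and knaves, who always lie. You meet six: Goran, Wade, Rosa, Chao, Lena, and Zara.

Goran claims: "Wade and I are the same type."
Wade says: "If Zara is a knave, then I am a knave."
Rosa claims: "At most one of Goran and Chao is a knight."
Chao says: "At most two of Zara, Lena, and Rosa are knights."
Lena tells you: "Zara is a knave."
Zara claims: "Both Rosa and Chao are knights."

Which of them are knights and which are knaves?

Consider Goran. Suppose Goran is a knight.
Then no assignment of the remaining roles makes every statement match its speaker's type — contradiction.
So Goran is a knave.
With that fixed, Rosa's statement is true, so Rosa is a knight.
Consider Wade. Suppose Wade is a knave.
Then Goran's statement comes out true, contradicting Goran being a knave.
So Wade is a knight.
Consider Chao. Suppose Chao is a knave.
Then no assignment of the remaining roles makes every statement match its speaker's type — contradiction.
So Chao is a knight.
With that fixed, Zara's statement is true, so Zara is a knight.
With that fixed, Lena's statement is false, so Lena is a knave.

Goran: knave, Wade: knight, Rosa: knight, Chao: knight, Lena: knave, Zara: knight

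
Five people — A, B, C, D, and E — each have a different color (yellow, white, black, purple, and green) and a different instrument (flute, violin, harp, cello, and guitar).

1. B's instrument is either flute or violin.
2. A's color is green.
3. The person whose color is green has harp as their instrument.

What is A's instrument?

harp

With clues 1–3, cello, flute, guitar, and violin are impossible for A's instrument.
That leaves harp.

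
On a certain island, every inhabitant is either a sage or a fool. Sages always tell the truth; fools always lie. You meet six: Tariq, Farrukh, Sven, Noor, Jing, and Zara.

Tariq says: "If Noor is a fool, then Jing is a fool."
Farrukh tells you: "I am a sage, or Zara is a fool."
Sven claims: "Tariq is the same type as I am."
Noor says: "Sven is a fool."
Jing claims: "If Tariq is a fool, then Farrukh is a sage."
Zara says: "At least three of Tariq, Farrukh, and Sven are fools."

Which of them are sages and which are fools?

Tariq: sage, Farrukh: sage, Sven: fool, Noor: sage, Jing: sage, Zara: fool

Consider Tariq. Suppose Tariq is a fool.
Then whichever role Sven has, Sven's statement has the wrong truth value — contradiction.
So Tariq is a sage.
With that fixed, Jing's statement is true, so Jing is a sage.
With that fixed, Zara's statement is false, so Zara is a fool.
With that fixed, Farrukh's statement is true, so Farrukh is a sage.
Consider Sven. Suppose Sven is a sage.
Then no assignment of the remaining roles makes every statement match its speaker's type — contradiction.
So Sven is a fool.
With that fixed, Noor's statement is true, so Noor is a sage.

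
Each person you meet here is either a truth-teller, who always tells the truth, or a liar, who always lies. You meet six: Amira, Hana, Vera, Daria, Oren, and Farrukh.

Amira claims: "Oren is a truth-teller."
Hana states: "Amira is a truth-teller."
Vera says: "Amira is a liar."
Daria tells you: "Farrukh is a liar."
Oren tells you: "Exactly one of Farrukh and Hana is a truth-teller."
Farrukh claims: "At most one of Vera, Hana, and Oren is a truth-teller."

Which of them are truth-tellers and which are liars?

Consider Amira. Suppose Amira is a liar.
Then no assignment of the remaining roles makes every statement match its speaker's type — contradiction.
So Amira is a truth-teller.
With that fixed, Hana's statement is true, so Hana is a truth-teller.
With that fixed, Vera's statement is false, so Vera is a liar.
Consider Daria. Suppose Daria is a liar.
Then no assignment of the remaining roles makes every statement match its speaker's type — contradiction.
So Daria is a truth-teller.
Consider Oren. Suppose Oren is a liar.
Then Amira's statement comes out false, contradicting Amira being a truth-teller.
So Oren is a truth-teller.
With that fixed, Farrukh's statement is false, so Farrukh is a liar.

Amira: truth-teller, Hana: truth-teller, Vera: liar, Daria: truth-teller, Oren: truth-teller, Farrukh: liar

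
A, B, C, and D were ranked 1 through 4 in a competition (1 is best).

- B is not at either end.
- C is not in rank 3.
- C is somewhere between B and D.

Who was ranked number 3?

With clues 1–2, C is ruled out for rank 3.
With clues 1–3, A and D are ruled out for rank 3.
So rank 3 is B.

B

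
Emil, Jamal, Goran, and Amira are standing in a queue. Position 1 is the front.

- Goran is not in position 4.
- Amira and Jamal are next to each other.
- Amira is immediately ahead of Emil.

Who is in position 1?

With clues 1–3, Amira, Emil, and Jamal are ruled out for position 1.
So position 1 is Goran.

Goran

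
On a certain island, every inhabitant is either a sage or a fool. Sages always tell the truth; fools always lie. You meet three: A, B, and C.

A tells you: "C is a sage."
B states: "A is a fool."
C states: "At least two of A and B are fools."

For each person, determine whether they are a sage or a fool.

A: fool, B: sage, C: fool

Consider A. Suppose A is a sage.
Then no assignment of the remaining roles makes every statement match its speaker's type — contradiction.
So A is a fool.
With that fixed, B's statement is true, so B is a sage.
With that fixed, C's statement is false, so C is a fool.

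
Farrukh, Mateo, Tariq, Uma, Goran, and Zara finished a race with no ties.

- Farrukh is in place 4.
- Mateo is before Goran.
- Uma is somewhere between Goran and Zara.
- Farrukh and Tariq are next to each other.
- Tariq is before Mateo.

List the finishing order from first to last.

From clue 1: Farrukh → place 4.
From clues 1–2: Mateo is in {1,2,3,5}.
From clues 1–3: Uma is in {2,3,5}.
From clues 1–4: Tariq is in {3,5}.
From clues 1–5: Zara → place 1, Uma → place 2, Tariq → place 3, Mateo → place 5, Goran → place 6.

Zara, Uma, Tariq, Farrukh, Mateo, Goran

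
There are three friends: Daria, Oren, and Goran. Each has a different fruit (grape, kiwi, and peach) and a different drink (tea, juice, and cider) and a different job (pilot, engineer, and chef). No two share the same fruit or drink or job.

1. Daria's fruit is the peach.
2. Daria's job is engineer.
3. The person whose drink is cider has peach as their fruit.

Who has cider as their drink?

With clues 1–3, Goran and Oren are impossible for the one with drink cider.
That leaves Daria.

Daria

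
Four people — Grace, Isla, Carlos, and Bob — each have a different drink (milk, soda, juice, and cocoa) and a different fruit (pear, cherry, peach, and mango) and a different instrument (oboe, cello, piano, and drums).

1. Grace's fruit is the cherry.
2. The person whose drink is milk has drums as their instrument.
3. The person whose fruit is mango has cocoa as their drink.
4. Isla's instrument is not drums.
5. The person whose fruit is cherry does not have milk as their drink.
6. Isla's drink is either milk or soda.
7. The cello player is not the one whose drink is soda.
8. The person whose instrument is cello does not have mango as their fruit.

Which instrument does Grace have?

With clues 1–5, drums is impossible for Grace's instrument.
With clues 1–8, oboe and piano are impossible for Grace's instrument.
That leaves cello.

cello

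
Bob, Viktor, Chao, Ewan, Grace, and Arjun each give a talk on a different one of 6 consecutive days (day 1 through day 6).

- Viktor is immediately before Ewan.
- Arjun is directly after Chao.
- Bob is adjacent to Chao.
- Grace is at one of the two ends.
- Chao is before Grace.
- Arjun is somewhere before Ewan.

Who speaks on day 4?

With clues 1–3, Ewan is ruled out for day 4.
With clues 1–4, Grace is ruled out for day 4.
With clues 1–5, Arjun and Bob are ruled out for day 4.
With clues 1–6, Chao is ruled out for day 4.
So day 4 is Viktor.

Viktor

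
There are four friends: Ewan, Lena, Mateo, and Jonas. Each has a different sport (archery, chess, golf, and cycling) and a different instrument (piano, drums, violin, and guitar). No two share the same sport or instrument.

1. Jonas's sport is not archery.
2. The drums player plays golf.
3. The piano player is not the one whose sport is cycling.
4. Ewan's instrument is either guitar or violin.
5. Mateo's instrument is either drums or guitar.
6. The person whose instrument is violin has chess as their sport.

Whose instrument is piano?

Lena

With clues 1–4, Ewan is impossible for the one with instrument piano.
With clues 1–5, Mateo is impossible for the one with instrument piano.
With clues 1–6, Jonas is impossible for the one with instrument piano.
That leaves Lena.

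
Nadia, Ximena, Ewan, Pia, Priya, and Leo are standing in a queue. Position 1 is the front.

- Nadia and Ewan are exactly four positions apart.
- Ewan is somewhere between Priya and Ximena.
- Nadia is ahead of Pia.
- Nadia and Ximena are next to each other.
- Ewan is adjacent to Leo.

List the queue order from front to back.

From clue 1: Nadia is in {1,2,5,6}.
From clues 1–2: Nadia is in {1,6}.
From clues 1–3: Nadia → position 1, Ewan → position 5.
From clues 1–4: Ximena → position 2, Priya → position 6.
From clues 1–5: Pia → position 3, Leo → position 4.

Nadia, Ximena, Pia, Leo, Ewan, Priya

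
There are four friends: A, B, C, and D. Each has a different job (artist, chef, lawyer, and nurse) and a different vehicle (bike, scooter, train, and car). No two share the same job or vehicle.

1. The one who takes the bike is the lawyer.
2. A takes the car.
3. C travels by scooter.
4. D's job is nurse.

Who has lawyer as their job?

With clues 1–2, A is impossible for the one with job lawyer.
With clues 1–3, C is impossible for the one with job lawyer.
With clues 1–4, D is impossible for the one with job lawyer.
That leaves B.

B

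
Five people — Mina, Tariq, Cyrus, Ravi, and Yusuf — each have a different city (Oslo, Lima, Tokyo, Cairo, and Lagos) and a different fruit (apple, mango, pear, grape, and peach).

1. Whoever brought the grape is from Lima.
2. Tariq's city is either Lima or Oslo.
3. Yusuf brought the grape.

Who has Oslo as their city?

Tariq

With clues 1–3, Cyrus, Mina, Ravi, and Yusuf are impossible for the one with city Oslo.
That leaves Tariq.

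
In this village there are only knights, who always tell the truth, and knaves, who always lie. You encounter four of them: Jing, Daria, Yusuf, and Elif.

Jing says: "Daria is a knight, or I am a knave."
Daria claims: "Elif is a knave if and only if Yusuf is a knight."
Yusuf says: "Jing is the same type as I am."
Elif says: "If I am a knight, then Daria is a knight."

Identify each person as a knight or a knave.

Jing: knight, Daria: knight, Yusuf: knave, Elif: knight

Consider Jing. Suppose Jing is a knave.
Then Jing's own statement would have to be false, but it can't be — contradiction.
So Jing is a knight.
Consider Daria. Suppose Daria is a knave.
Then Jing's statement comes out false, contradicting Jing being a knight.
So Daria is a knight.
With that fixed, Elif's statement is true, so Elif is a knight.
Consider Yusuf. Suppose Yusuf is a knight.
Then Daria's statement comes out false, contradicting Daria being a knight.
So Yusuf is a knave.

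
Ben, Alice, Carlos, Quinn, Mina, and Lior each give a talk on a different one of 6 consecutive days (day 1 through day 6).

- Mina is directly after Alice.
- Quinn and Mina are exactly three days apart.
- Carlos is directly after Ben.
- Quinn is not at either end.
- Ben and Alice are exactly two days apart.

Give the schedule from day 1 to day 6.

From clue 1: Alice is in {1,2,3,4,5}.
From clues 1–3: Ben is in {1,3,4,5}.
From clues 1–4: Ben is in {1,3}.
From clues 1–5: Alice → day 1, Mina → day 2, Ben → day 3, Carlos → day 4, Quinn → day 5, Lior → day 6.

Alice, Mina, Ben, Carlos, Quinn, Lior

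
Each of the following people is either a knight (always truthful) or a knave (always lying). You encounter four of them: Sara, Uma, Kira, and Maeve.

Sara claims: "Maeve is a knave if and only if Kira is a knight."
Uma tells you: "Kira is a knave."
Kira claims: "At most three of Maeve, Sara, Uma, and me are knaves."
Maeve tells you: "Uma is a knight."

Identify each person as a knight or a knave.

Sara: knight, Uma: knave, Kira: knight, Maeve: knave

Consider Sara. Suppose Sara is a knave.
Then no assignment of the remaining roles makes every statement match its speaker's type — contradiction.
So Sara is a knight.
With that fixed, Kira's statement is true, so Kira is a knight.
With that fixed, Uma's statement is false, so Uma is a knave.
With that fixed, Maeve's statement is false, so Maeve is a knave.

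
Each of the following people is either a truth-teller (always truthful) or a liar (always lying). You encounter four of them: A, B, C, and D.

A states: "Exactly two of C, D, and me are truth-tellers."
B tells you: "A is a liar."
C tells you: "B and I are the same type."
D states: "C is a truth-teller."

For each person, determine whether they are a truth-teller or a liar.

A: liar, B: truth-teller, C: liar, D: liar

Consider A. Suppose A is a truth-teller.
Then no assignment of the remaining roles makes every statement match its speaker's type — contradiction.
So A is a liar.
With that fixed, B's statement is true, so B is a truth-teller.
Consider C. Suppose C is a truth-teller.
Then no assignment of the remaining roles makes every statement match its speaker's type — contradiction.
So C is a liar.
With that fixed, D's statement is false, so D is a liar.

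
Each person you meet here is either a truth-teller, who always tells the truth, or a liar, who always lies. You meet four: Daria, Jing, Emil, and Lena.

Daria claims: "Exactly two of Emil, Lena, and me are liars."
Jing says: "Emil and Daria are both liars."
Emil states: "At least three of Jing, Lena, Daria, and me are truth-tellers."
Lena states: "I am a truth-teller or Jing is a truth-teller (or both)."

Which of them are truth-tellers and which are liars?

Consider Daria. Suppose Daria is a liar.
Then no assignment of the remaining roles makes every statement match its speaker's type — contradiction.
So Daria is a truth-teller.
With that fixed, Jing's statement is false, so Jing is a liar.
Consider Emil. Suppose Emil is a truth-teller.
Then Daria's statement comes out false, contradicting Daria being a truth-teller.
So Emil is a liar.
Consider Lena. Suppose Lena is a truth-teller.
Then Daria's statement comes out false, contradicting Daria being a truth-teller.
So Lena is a liar.

Daria: truth-teller, Jing: liar, Emil: liar, Lena: liar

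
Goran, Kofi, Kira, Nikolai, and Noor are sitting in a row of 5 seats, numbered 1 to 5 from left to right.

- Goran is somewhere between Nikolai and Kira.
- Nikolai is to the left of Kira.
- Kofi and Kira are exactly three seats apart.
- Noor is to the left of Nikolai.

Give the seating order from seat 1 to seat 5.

From clue 1: Goran is in {2,3,4}.
From clues 1–3: Goran is in {3,4}.
From clues 1–4: Noor → seat 1, Kofi → seat 2, Nikolai → seat 3, Goran → seat 4, Kira → seat 5.

Noor, Kofi, Nikolai, Goran, Kira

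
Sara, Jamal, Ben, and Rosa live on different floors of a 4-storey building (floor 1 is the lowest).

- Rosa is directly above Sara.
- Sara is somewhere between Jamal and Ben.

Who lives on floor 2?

With clues 1–2, Ben, Jamal, and Rosa are ruled out for floor 2.
So floor 2 is Sara.

Sara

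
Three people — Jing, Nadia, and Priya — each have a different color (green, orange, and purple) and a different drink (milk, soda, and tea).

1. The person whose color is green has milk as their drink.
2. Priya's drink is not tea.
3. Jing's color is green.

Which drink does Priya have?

soda

With clues 1–2, tea is impossible for Priya's drink.
With clues 1–3, milk is impossible for Priya's drink.
That leaves soda.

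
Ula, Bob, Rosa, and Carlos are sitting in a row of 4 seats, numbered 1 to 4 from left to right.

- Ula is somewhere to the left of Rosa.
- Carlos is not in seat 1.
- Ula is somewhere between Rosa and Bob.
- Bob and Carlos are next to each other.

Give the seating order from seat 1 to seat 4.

Bob, Carlos, Ula, Rosa

From clue 1: Ula is in {1,2,3}.
From clues 1–3: Bob → seat 1.
From clues 1–4: Carlos → seat 2, Ula → seat 3, Rosa → seat 4.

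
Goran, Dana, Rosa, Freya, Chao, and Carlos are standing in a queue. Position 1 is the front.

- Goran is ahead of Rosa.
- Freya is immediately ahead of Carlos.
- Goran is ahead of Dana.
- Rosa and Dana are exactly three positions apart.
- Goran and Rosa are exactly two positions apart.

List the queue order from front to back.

From clue 1: Goran is in {1,2,3,4,5}.
From clues 1–3: Goran is in {1,2,3,4}.
From clues 1–4: Goran is in {1,2}.
From clues 1–5: Goran → position 1, Chao → position 2, Rosa → position 3, Freya → position 4, Carlos → position 5, Dana → position 6.

Goran, Chao, Rosa, Freya, Carlos, Dana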